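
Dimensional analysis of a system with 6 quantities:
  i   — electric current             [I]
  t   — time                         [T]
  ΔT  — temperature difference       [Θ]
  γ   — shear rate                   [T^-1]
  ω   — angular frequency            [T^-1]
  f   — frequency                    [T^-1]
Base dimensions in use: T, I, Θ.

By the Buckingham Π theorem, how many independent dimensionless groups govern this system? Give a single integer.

3

Dimensional matrix (T×I×Θ by i×t×ΔT×γ×ω×f):
  T: [ 0  1  0 -1 -1 -1]
  I: [ 1  0  0  0  0  0]
  Θ: [ 0  0  1  0  0  0]
Row reduction gives pivot columns i,t,ΔT; rank = 3
6 vars − rank 3 = 3 Π groups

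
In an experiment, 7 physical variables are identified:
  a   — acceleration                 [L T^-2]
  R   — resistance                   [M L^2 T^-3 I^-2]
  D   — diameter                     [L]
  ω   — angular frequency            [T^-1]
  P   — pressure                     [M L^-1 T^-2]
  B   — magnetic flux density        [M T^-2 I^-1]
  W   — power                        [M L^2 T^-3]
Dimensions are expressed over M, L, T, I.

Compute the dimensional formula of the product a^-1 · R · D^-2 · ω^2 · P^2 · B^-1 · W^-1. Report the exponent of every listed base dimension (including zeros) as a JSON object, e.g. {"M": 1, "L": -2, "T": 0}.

{"M": 1, "L": -5, "T": -2, "I": -1}

Write exponents as rows M,L,T,I / cols a,R,D,ω,P,B,W:
  M: [ 0  1  0  0  1  1  1]
  L: [ 1  2  1  0 -1  0  2]
  T: [-2 -3  0 -1 -2 -2 -3]
  I: [ 0 -2  0  0  0 -1  0]
  [M]: (-1)·0+(1)·1+(-2)·0+(2)·0+(2)·1+(-1)·1+(-1)·1 = 1
  [L]: (-1)·1+(1)·2+(-2)·1+(2)·0+(2)·-1+(-1)·0+(-1)·2 = -5
  [T]: (-1)·-2+(1)·-3+(-2)·0+(2)·-1+(2)·-2+(-1)·-2+(-1)·-3 = -2
  [I]: (-1)·0+(1)·-2+(-2)·0+(2)·0+(2)·0+(-1)·-1+(-1)·0 = -1
⇒ M L^-5 T^-2 I^-1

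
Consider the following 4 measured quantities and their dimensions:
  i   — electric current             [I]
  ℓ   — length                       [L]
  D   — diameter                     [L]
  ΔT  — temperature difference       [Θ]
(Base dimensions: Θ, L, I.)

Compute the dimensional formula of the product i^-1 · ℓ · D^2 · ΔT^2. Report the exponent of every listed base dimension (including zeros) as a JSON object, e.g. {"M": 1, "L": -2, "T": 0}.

Write exponents as rows Θ,L,I / cols i,ℓ,D,ΔT:
  Θ: [ 0  0  0  1]
  L: [ 0  1  1  0]
  I: [ 1  0  0  0]
  [Θ]: (-1)·0+(1)·0+(2)·0+(2)·1 = 2
  [L]: (-1)·0+(1)·1+(2)·1+(2)·0 = 3
  [I]: (-1)·1+(1)·0+(2)·0+(2)·0 = -1
⇒ Θ^2 L^3 I^-1

{"Θ": 2, "L": 3, "I": -1}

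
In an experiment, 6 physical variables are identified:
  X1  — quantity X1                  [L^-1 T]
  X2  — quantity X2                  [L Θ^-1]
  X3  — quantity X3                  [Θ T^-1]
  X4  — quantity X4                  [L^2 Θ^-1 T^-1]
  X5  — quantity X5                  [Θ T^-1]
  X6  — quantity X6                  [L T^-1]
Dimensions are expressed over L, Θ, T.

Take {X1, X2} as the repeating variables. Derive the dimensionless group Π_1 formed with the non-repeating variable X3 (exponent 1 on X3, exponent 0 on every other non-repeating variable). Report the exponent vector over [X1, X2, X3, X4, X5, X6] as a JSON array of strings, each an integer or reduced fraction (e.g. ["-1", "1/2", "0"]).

["1", "1", "1", "0", "0", "0"]

Dimensional matrix (L×Θ×T by X1×X2×X3×X4×X5×X6):
  L: [-1  1  0  2  0  1]
  Θ: [ 0 -1  1 -1  1  0]
  T: [ 1  0 -1 -1 -1 -1]
RREF → pivots at {X1,X2} ⇒ r = 2
Pivot set = {X1,X2}, free = {X3,X4,X5,X6}
RREF:
  r0: [   1    0   -1   -1   -1   -1]
  r1: [   0    1   -1    1   -1    0]
  r2: [   0    0    0    0    0    0]
Fix exponent of X3 at 1, X4 at 0, X5 at 0, X6 at 0; solve each RREF row for its pivot's exponent:
  r0: exp(X1) + (-1)·1 = 0 ⇒ exp(X1) = 1
  r1: exp(X2) + (-1)·1 = 0 ⇒ exp(X2) = 1
Π_1 = X1 · X2 · X3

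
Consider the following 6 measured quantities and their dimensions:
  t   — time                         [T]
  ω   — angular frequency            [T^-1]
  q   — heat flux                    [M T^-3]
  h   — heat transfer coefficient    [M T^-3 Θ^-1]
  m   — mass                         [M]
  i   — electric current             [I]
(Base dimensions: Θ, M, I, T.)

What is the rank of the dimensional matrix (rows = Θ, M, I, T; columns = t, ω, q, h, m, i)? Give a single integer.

Write exponents as rows Θ,M,I,T / cols t,ω,q,h,m,i:
  Θ: [ 0  0  0 -1  0  0]
  M: [ 0  0  1  1  1  0]
  I: [ 0  0  0  0  0  1]
  T: [ 1 -1 -3 -3  0  0]
RREF → pivots at {t,q,h,i} ⇒ r = 4

4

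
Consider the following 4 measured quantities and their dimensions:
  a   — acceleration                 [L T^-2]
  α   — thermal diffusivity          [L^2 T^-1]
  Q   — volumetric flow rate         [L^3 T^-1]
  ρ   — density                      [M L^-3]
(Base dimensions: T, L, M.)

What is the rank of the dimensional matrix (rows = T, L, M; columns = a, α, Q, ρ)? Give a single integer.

3

Write exponents as rows T,L,M / cols a,α,Q,ρ:
  T: [-2 -1 -1  0]
  L: [ 1  2  3 -3]
  M: [ 0  0  0  1]
RREF → pivots at {a,α,ρ} ⇒ r = 3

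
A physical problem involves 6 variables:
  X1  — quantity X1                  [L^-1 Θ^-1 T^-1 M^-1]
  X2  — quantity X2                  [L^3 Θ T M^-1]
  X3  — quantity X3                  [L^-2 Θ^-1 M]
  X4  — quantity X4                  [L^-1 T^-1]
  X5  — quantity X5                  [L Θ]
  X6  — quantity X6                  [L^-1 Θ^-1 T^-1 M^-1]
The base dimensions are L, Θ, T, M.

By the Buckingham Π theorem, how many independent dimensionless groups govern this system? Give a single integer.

3

Write exponents as rows L,Θ,T,M / cols X1,X2,X3,X4,X5,X6:
  L: [-1  3 -2 -1  1 -1]
  Θ: [-1  1 -1  0  1 -1]
  T: [-1  1  0 -1  0 -1]
  M: [-1 -1  1  0  0 -1]
Row reduction gives pivot columns X1,X2,X3; rank = 3
n=6, r=3 ⇒ 3 dimensionless groups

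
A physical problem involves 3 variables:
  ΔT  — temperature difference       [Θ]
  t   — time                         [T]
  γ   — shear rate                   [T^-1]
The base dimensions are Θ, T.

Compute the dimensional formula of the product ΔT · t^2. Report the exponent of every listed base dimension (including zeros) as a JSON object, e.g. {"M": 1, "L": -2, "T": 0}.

Dimensional matrix (Θ×T by ΔT×t×γ):
  Θ: [ 1  0  0]
  T: [ 0  1 -1]
  [Θ]: (1)·1+(2)·0 = 1
  [T]: (1)·0+(2)·1 = 2
⇒ Θ T^2

{"Θ": 1, "T": 2}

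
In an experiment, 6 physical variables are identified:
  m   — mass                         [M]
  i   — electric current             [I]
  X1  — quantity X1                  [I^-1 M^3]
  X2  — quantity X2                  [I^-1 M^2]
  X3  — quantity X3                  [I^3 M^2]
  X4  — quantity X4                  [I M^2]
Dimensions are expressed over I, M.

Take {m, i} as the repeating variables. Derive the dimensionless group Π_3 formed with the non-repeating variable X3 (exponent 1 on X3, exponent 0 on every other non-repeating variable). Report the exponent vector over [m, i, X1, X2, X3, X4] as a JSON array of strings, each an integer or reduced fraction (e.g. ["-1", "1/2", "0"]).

["-2", "-3", "0", "0", "1", "0"]

Write exponents as rows I,M / cols m,i,X1,X2,X3,X4:
  I: [ 0  1 -1 -1  3  1]
  M: [ 1  0  3  2  2  2]
RREF → pivots at {m,i} ⇒ r = 2
Pivot set = {m,i}, free = {X1,X2,X3,X4}
RREF:
  r0: [   1    0    3    2    2    2]
  r1: [   0    1   -1   -1    3    1]
Fix exponent of X3 at 1, X1 at 0, X2 at 0, X4 at 0; solve each RREF row for its pivot's exponent:
  r0: exp(m) + (2)·1 = 0 ⇒ exp(m) = -2
  r1: exp(i) + (3)·1 = 0 ⇒ exp(i) = -3
Π_3 = m^-2 · i^-3 · X3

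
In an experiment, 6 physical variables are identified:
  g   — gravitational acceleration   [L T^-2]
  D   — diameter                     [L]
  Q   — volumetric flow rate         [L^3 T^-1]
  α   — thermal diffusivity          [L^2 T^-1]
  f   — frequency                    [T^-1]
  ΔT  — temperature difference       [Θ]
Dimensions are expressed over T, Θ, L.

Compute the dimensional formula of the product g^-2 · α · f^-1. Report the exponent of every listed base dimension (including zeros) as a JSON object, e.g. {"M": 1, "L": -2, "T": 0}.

Write exponents as rows T,Θ,L / cols g,D,Q,α,f,ΔT:
  T: [-2  0 -1 -1 -1  0]
  Θ: [ 0  0  0  0  0  1]
  L: [ 1  1  3  2  0  0]
  [T]: (-2)·-2+(1)·-1+(-1)·-1 = 4
  [Θ]: (-2)·0+(1)·0+(-1)·0 = 0
  [L]: (-2)·1+(1)·2+(-1)·0 = 0
⇒ T^4

{"T": 4, "Θ": 0, "L": 0}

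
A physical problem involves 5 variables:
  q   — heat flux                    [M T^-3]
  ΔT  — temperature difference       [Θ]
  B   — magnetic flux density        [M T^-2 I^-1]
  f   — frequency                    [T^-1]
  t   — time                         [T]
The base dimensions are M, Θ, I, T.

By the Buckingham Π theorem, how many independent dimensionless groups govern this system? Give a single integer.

1

Dimensional matrix (M×Θ×I×T by q×ΔT×B×f×t):
  M: [ 1  0  1  0  0]
  Θ: [ 0  1  0  0  0]
  I: [ 0  0 -1  0  0]
  T: [-3  0 -2 -1  1]
RREF → pivots at {q,ΔT,B,f} ⇒ r = 4
5 vars − rank 4 = 1 Π group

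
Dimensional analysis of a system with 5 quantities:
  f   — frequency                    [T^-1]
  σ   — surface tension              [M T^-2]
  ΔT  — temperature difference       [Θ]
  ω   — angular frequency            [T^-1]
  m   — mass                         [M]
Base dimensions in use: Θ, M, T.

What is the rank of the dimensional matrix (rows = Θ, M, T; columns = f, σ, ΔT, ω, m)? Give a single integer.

Exponent matrix [Θ,M,T] × [f,σ,ΔT,ω,m]:
  Θ: [ 0  0  1  0  0]
  M: [ 0  1  0  0  1]
  T: [-1 -2  0 -1  0]
Row reduction gives pivot columns f,σ,ΔT; rank = 3

3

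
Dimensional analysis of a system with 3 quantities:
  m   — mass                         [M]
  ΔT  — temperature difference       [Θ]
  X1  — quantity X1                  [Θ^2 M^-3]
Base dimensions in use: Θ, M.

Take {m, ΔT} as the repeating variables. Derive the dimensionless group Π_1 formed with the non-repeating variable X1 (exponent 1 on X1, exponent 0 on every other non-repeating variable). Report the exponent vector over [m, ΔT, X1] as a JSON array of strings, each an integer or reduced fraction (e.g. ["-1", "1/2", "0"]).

["3", "-2", "1"]

Dimensional matrix (Θ×M by m×ΔT×X1):
  Θ: [ 0  1  2]
  M: [ 1  0 -3]
RREF → pivots at {m,ΔT} ⇒ r = 2
Repeat: m,ΔT; free: X1
RREF:
  r0: [   1    0   -3]
  r1: [   0    1    2]
Fix exponent of X1 at 1; solve each RREF row for its pivot's exponent:
  r0: exp(m) + (-3)·1 = 0 ⇒ exp(m) = 3
  r1: exp(ΔT) + (2)·1 = 0 ⇒ exp(ΔT) = -2
Π_1 = m^3 · ΔT^-2 · X1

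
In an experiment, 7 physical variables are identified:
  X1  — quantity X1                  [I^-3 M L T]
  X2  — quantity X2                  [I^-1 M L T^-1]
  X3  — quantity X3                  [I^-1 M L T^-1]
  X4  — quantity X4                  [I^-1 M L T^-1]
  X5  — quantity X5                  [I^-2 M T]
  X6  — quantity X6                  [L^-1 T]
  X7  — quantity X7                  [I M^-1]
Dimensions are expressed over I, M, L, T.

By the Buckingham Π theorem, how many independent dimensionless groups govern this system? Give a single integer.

Dimensional matrix (I×M×L×T by X1×X2×X3×X4×X5×X6×X7):
  I: [-3 -1 -1 -1 -2  0  1]
  M: [ 1  1  1  1  1  0 -1]
  L: [ 1  1  1  1  0 -1  0]
  T: [ 1 -1 -1 -1  1  1  0]
RREF → pivots at {X1,X2,X5} ⇒ r = 3
n=7, r=3 ⇒ 4 dimensionless groups

4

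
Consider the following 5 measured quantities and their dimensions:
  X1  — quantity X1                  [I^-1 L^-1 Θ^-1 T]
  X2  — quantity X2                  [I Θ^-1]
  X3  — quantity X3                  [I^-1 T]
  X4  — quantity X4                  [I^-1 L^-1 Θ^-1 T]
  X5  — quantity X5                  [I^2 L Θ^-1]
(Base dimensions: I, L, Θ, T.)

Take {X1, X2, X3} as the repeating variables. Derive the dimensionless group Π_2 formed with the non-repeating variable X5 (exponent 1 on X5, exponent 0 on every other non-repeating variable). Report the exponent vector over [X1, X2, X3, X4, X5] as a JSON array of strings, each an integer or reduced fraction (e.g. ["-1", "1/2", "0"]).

Exponent matrix [I,L,Θ,T] × [X1,X2,X3,X4,X5]:
  I: [-1  1 -1 -1  2]
  L: [-1  0  0 -1  1]
  Θ: [-1 -1  0 -1 -1]
  T: [ 1  0  1  1  0]
Row reduction gives pivot columns X1,X2,X3; rank = 3
Repeat: X1,X2,X3; free: X4,X5
RREF:
  r0: [   1    0    0    1   -1]
  r1: [   0    1    0    0    2]
  r2: [   0    0    1    0    1]
  r3: [   0    0    0    0    0]
Fix exponent of X5 at 1, X4 at 0; solve each RREF row for its pivot's exponent:
  r0: exp(X1) + (-1)·1 = 0 ⇒ exp(X1) = 1
  r1: exp(X2) + (2)·1 = 0 ⇒ exp(X2) = -2
  r2: exp(X3) + (1)·1 = 0 ⇒ exp(X3) = -1
Π_2 = X1 · X2^-2 · X3^-1 · X5

["1", "-2", "-1", "0", "1"]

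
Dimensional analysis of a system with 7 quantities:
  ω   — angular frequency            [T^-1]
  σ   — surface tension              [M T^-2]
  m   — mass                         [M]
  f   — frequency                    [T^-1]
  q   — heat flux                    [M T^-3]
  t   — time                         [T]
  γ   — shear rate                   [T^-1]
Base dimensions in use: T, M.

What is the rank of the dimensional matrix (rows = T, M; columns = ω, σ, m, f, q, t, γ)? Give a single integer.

Write exponents as rows T,M / cols ω,σ,m,f,q,t,γ:
  T: [-1 -2  0 -1 -3  1 -1]
  M: [ 0  1  1  0  1  0  0]
Row reduction gives pivot columns ω,σ; rank = 2

2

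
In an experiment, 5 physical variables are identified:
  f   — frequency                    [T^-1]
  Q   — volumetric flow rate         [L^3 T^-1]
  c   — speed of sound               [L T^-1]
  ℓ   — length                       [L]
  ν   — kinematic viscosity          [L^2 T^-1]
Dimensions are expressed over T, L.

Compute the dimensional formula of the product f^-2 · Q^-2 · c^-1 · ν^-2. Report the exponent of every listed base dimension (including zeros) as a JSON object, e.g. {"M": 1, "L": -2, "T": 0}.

{"T": 7, "L": -11}

Exponent matrix [T,L] × [f,Q,c,ℓ,ν]:
  T: [-1 -1 -1  0 -1]
  L: [ 0  3  1  1  2]
  [T]: (-2)·-1+(-2)·-1+(-1)·-1+(-2)·-1 = 7
  [L]: (-2)·0+(-2)·3+(-1)·1+(-2)·2 = -11
⇒ T^7 L^-11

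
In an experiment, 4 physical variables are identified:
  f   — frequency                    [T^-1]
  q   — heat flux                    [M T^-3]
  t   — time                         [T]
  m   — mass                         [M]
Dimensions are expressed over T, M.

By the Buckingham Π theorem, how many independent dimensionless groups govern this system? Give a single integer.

Dimensional matrix (T×M by f×q×t×m):
  T: [-1 -3  1  0]
  M: [ 0  1  0  1]
Row reduction gives pivot columns f,q; rank = 2
n=4, r=2 ⇒ 2 dimensionless groups

2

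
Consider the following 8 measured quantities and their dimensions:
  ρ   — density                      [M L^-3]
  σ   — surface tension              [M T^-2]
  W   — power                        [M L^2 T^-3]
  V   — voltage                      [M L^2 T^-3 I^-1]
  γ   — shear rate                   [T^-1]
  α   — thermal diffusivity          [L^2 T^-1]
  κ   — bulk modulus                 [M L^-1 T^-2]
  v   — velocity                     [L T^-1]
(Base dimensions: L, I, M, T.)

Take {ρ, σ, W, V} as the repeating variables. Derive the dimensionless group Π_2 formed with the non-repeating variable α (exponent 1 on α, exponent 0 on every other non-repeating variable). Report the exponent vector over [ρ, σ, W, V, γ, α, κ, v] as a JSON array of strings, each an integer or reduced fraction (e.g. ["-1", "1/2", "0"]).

Dimensional matrix (L×I×M×T by ρ×σ×W×V×γ×α×κ×v):
  L: [-3  0  2  2  0  2 -1  1]
  I: [ 0  0  0 -1  0  0  0  0]
  M: [ 1  1  1  1  0  0  1  0]
  T: [ 0 -2 -3 -3 -1 -1 -2 -1]
Echelon form has 4 nonzero rows (pivots: ρ,σ,W,V)
Repeat: ρ,σ,W,V; free: γ,α,κ,v
RREF:
  r0: [   1    0    0    0   -2    0   -1   -1]
  r1: [   0    1    0    0    5   -1    4    2]
  r2: [   0    0    1    0   -3    1   -2   -1]
  r3: [   0    0    0    1    0    0    0    0]
Fix exponent of α at 1, γ at 0, κ at 0, v at 0; solve each RREF row for its pivot's exponent:
  r0: exp(ρ) + (0)·1 = 0 ⇒ exp(ρ) = 0
  r1: exp(σ) + (-1)·1 = 0 ⇒ exp(σ) = 1
  r2: exp(W) + (1)·1 = 0 ⇒ exp(W) = -1
  r3: exp(V) + (0)·1 = 0 ⇒ exp(V) = 0
Π_2 = σ · W^-1 · α

["0", "1", "-1", "0", "0", "1", "0", "0"]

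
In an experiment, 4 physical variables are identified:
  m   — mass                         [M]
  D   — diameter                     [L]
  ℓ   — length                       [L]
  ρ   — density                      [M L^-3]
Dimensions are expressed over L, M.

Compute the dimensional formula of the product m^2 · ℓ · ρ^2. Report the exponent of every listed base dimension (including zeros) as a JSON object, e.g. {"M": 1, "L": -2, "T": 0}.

{"L": -5, "M": 4}

Dimensional matrix (L×M by m×D×ℓ×ρ):
  L: [ 0  1  1 -3]
  M: [ 1  0  0  1]
  [L]: (2)·0+(1)·1+(2)·-3 = -5
  [M]: (2)·1+(1)·0+(2)·1 = 4
⇒ L^-5 M^4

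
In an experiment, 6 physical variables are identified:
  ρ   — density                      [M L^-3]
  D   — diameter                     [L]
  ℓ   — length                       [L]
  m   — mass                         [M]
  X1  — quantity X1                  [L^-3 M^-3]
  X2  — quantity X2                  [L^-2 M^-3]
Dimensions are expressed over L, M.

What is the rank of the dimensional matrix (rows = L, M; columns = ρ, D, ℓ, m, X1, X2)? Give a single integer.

2

Write exponents as rows L,M / cols ρ,D,ℓ,m,X1,X2:
  L: [-3  1  1  0 -3 -2]
  M: [ 1  0  0  1 -3 -3]
Row reduction gives pivot columns ρ,D; rank = 2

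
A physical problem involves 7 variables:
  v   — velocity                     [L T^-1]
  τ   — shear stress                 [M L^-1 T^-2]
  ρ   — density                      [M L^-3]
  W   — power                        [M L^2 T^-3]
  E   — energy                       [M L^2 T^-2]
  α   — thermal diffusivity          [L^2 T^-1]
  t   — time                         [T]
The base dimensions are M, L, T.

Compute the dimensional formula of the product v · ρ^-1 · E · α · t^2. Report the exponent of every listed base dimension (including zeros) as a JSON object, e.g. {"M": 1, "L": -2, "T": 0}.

Exponent matrix [M,L,T] × [v,τ,ρ,W,E,α,t]:
  M: [ 0  1  1  1  1  0  0]
  L: [ 1 -1 -3  2  2  2  0]
  T: [-1 -2  0 -3 -2 -1  1]
  [M]: (1)·0+(-1)·1+(1)·1+(1)·0+(2)·0 = 0
  [L]: (1)·1+(-1)·-3+(1)·2+(1)·2+(2)·0 = 8
  [T]: (1)·-1+(-1)·0+(1)·-2+(1)·-1+(2)·1 = -2
⇒ L^8 T^-2

{"M": 0, "L": 8, "T": -2}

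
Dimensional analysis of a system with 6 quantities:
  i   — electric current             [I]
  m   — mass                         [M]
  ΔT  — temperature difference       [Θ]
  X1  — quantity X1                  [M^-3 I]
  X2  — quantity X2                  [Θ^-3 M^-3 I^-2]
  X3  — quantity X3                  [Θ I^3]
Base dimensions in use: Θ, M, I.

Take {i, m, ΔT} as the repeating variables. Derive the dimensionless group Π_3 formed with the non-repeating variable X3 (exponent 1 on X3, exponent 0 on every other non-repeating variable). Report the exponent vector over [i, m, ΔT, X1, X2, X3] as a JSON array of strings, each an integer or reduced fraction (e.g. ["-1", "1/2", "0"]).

Exponent matrix [Θ,M,I] × [i,m,ΔT,X1,X2,X3]:
  Θ: [ 0  0  1  0 -3  1]
  M: [ 0  1  0 -3 -3  0]
  I: [ 1  0  0  1 -2  3]
Row reduction gives pivot columns i,m,ΔT; rank = 3
Repeat: i,m,ΔT; free: X1,X2,X3
RREF:
  r0: [   1    0    0    1   -2    3]
  r1: [   0    1    0   -3   -3    0]
  r2: [   0    0    1    0   -3    1]
Fix exponent of X3 at 1, X1 at 0, X2 at 0; solve each RREF row for its pivot's exponent:
  r0: exp(i) + (3)·1 = 0 ⇒ exp(i) = -3
  r1: exp(m) + (0)·1 = 0 ⇒ exp(m) = 0
  r2: exp(ΔT) + (1)·1 = 0 ⇒ exp(ΔT) = -1
Π_3 = i^-3 · ΔT^-1 · X3

["-3", "0", "-1", "0", "0", "1"]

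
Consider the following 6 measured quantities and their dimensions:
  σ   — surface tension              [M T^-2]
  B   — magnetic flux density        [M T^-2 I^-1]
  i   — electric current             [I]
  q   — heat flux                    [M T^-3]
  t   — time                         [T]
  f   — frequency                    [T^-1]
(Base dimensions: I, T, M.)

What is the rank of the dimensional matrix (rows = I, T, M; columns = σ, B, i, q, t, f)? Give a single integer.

Exponent matrix [I,T,M] × [σ,B,i,q,t,f]:
  I: [ 0 -1  1  0  0  0]
  T: [-2 -2  0 -3  1 -1]
  M: [ 1  1  0  1  0  0]
RREF → pivots at {σ,B,q} ⇒ r = 3

3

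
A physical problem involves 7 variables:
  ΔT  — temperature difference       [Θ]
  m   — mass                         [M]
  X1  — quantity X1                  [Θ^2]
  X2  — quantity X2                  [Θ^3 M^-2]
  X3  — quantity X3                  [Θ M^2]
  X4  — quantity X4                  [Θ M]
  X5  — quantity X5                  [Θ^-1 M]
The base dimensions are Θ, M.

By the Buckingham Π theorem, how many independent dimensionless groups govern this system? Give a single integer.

5

Exponent matrix [Θ,M] × [ΔT,m,X1,X2,X3,X4,X5]:
  Θ: [ 1  0  2  3  1  1 -1]
  M: [ 0  1  0 -2  2  1  1]
Row reduction gives pivot columns ΔT,m; rank = 2
Π count = n − r = 7 − 2 = 5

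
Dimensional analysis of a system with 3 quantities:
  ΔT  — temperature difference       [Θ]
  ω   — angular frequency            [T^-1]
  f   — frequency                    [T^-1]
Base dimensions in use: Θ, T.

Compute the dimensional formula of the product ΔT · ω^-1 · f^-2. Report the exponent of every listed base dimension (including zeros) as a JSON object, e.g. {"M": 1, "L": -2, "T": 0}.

{"Θ": 1, "T": 3}

Dimensional matrix (Θ×T by ΔT×ω×f):
  Θ: [ 1  0  0]
  T: [ 0 -1 -1]
  [Θ]: (1)·1+(-1)·0+(-2)·0 = 1
  [T]: (1)·0+(-1)·-1+(-2)·-1 = 3
⇒ Θ T^3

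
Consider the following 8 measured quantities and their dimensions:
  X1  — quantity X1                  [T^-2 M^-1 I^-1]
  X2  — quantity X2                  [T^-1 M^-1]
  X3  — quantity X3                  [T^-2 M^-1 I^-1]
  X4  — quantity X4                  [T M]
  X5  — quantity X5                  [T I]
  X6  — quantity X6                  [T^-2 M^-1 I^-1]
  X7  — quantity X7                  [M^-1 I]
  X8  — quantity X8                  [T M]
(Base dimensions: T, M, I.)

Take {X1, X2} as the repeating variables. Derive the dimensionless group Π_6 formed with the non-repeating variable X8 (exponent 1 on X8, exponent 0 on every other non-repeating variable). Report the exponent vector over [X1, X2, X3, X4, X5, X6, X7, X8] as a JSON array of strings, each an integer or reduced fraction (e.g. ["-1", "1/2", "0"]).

Dimensional matrix (T×M×I by X1×X2×X3×X4×X5×X6×X7×X8):
  T: [-2 -1 -2  1  1 -2  0  1]
  M: [-1 -1 -1  1  0 -1 -1  1]
  I: [-1  0 -1  0  1 -1  1  0]
Echelon form has 2 nonzero rows (pivots: X1,X2)
Pivot set = {X1,X2}, free = {X3,X4,X5,X6,X7,X8}
RREF:
  r0: [   1    0    1    0   -1    1   -1    0]
  r1: [   0    1    0   -1    1    0    2   -1]
  r2: [   0    0    0    0    0    0    0    0]
Fix exponent of X8 at 1, X3 at 0, X4 at 0, X5 at 0, X6 at 0, X7 at 0; solve each RREF row for its pivot's exponent:
  r0: exp(X1) + (0)·1 = 0 ⇒ exp(X1) = 0
  r1: exp(X2) + (-1)·1 = 0 ⇒ exp(X2) = 1
Π_6 = X2 · X8

["0", "1", "0", "0", "0", "0", "0", "1"]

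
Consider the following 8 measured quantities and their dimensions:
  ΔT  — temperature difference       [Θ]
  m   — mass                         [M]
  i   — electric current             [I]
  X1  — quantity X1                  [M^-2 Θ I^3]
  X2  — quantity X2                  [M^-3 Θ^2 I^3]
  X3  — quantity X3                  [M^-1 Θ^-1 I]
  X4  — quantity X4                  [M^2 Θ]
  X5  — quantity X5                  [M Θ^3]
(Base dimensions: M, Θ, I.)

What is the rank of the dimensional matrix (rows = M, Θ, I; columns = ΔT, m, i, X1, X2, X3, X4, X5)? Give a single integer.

3

Write exponents as rows M,Θ,I / cols ΔT,m,i,X1,X2,X3,X4,X5:
  M: [ 0  1  0 -2 -3 -1  2  1]
  Θ: [ 1  0  0  1  2 -1  1  3]
  I: [ 0  0  1  3  3  1  0  0]
RREF → pivots at {ΔT,m,i} ⇒ r = 3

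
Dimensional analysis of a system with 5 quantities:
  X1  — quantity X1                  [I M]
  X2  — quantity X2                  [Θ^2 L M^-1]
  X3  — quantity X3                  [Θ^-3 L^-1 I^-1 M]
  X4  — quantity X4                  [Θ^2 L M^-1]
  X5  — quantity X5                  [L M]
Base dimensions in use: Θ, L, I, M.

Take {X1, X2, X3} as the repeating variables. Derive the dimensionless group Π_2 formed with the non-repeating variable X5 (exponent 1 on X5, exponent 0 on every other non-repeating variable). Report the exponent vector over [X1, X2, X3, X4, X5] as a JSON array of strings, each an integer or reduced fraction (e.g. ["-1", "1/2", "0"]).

Write exponents as rows Θ,L,I,M / cols X1,X2,X3,X4,X5:
  Θ: [ 0  2 -3  2  0]
  L: [ 0  1 -1  1  1]
  I: [ 1  0 -1  0  0]
  M: [ 1 -1  1 -1  1]
Row reduction gives pivot columns X1,X2,X3; rank = 3
Pivot set = {X1,X2,X3}, free = {X4,X5}
RREF:
  r0: [   1    0    0    0    2]
  r1: [   0    1    0    1    3]
  r2: [   0    0    1    0    2]
  r3: [   0    0    0    0    0]
Fix exponent of X5 at 1, X4 at 0; solve each RREF row for its pivot's exponent:
  r0: exp(X1) + (2)·1 = 0 ⇒ exp(X1) = -2
  r1: exp(X2) + (3)·1 = 0 ⇒ exp(X2) = -3
  r2: exp(X3) + (2)·1 = 0 ⇒ exp(X3) = -2
Π_2 = X1^-2 · X2^-3 · X3^-2 · X5

["-2", "-3", "-2", "0", "1"]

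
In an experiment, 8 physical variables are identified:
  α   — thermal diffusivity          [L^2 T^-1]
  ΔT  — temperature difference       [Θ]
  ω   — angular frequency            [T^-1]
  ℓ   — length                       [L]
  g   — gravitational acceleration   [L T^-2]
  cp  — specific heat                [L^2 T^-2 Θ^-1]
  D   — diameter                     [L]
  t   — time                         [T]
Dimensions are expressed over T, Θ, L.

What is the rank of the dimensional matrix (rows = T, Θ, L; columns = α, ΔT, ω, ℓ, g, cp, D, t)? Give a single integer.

Write exponents as rows T,Θ,L / cols α,ΔT,ω,ℓ,g,cp,D,t:
  T: [-1  0 -1  0 -2 -2  0  1]
  Θ: [ 0  1  0  0  0 -1  0  0]
  L: [ 2  0  0  1  1  2  1  0]
Row reduction gives pivot columns α,ΔT,ω; rank = 3

3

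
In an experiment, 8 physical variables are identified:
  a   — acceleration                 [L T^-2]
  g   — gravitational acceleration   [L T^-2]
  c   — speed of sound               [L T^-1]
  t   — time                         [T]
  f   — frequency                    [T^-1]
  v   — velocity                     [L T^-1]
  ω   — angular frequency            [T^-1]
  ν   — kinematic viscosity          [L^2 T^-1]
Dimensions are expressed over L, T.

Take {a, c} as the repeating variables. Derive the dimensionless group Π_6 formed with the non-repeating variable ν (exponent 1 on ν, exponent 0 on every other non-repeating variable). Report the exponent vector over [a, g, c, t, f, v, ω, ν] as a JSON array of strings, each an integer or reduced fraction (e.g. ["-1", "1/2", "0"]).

Write exponents as rows L,T / cols a,g,c,t,f,v,ω,ν:
  L: [ 1  1  1  0  0  1  0  2]
  T: [-2 -2 -1  1 -1 -1 -1 -1]
Echelon form has 2 nonzero rows (pivots: a,c)
Pivot set = {a,c}, free = {g,t,f,v,ω,ν}
RREF:
  r0: [   1    1    0   -1    1    0    1   -1]
  r1: [   0    0    1    1   -1    1   -1    3]
Fix exponent of ν at 1, g at 0, t at 0, f at 0, v at 0, ω at 0; solve each RREF row for its pivot's exponent:
  r0: exp(a) + (-1)·1 = 0 ⇒ exp(a) = 1
  r1: exp(c) + (3)·1 = 0 ⇒ exp(c) = -3
Π_6 = a · c^-3 · ν

["1", "0", "-3", "0", "0", "0", "0", "1"]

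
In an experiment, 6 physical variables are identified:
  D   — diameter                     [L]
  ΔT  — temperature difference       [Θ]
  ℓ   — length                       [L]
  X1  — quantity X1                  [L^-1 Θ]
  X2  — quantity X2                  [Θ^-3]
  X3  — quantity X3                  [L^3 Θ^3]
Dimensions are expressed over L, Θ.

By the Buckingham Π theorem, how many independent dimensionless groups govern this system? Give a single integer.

4

Write exponents as rows L,Θ / cols D,ΔT,ℓ,X1,X2,X3:
  L: [ 1  0  1 -1  0  3]
  Θ: [ 0  1  0  1 -3  3]
RREF → pivots at {D,ΔT} ⇒ r = 2
n=6, r=2 ⇒ 4 dimensionless groups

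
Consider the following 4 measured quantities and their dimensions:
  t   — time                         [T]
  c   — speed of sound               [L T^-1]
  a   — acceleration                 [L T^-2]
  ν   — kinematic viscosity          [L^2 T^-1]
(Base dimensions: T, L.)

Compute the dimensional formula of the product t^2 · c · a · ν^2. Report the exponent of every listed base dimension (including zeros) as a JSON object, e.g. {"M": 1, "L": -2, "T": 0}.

Write exponents as rows T,L / cols t,c,a,ν:
  T: [ 1 -1 -2 -1]
  L: [ 0  1  1  2]
  [T]: (2)·1+(1)·-1+(1)·-2+(2)·-1 = -3
  [L]: (2)·0+(1)·1+(1)·1+(2)·2 = 6
⇒ T^-3 L^6

{"T": -3, "L": 6}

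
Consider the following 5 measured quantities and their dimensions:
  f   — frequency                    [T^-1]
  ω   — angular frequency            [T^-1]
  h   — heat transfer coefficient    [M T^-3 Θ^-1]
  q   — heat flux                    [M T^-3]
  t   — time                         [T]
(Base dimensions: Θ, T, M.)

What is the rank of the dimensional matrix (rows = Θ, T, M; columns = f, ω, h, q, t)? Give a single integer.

3

Exponent matrix [Θ,T,M] × [f,ω,h,q,t]:
  Θ: [ 0  0 -1  0  0]
  T: [-1 -1 -3 -3  1]
  M: [ 0  0  1  1  0]
Row reduction gives pivot columns f,h,q; rank = 3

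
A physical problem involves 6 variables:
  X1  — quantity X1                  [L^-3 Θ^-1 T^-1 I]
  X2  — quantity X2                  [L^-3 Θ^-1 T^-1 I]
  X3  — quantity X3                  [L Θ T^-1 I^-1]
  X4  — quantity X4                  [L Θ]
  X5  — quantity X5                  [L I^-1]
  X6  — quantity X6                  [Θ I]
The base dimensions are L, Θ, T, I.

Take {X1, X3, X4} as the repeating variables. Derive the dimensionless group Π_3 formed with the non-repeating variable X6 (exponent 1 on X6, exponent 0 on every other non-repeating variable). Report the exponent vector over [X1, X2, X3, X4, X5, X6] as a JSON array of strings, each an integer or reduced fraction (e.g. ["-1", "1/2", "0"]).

["-1/2", "0", "1/2", "-2", "0", "1"]

Exponent matrix [L,Θ,T,I] × [X1,X2,X3,X4,X5,X6]:
  L: [-3 -3  1  1  1  0]
  Θ: [-1 -1  1  1  0  1]
  T: [-1 -1 -1  0  0  0]
  I: [ 1  1 -1  0 -1  1]
Echelon form has 3 nonzero rows (pivots: X1,X3,X4)
Repeat: X1,X3,X4; free: X2,X5,X6
RREF:
  r0: [   1    1    0    0 -1/2  1/2]
  r1: [   0    0    1    0  1/2 -1/2]
  r2: [   0    0    0    1   -1    2]
  r3: [   0    0    0    0    0    0]
Fix exponent of X6 at 1, X2 at 0, X5 at 0; solve each RREF row for its pivot's exponent:
  r0: exp(X1) + (1/2)·1 = 0 ⇒ exp(X1) = -1/2
  r1: exp(X3) + (-1/2)·1 = 0 ⇒ exp(X3) = 1/2
  r2: exp(X4) + (2)·1 = 0 ⇒ exp(X4) = -2
Π_3 = X1^(-1/2) · X3^(1/2) · X4^-2 · X6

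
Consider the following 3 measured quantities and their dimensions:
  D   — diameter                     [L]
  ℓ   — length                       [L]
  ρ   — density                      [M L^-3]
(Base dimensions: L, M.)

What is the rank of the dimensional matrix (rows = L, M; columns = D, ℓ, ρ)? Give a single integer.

2

Write exponents as rows L,M / cols D,ℓ,ρ:
  L: [ 1  1 -3]
  M: [ 0  0  1]
RREF → pivots at {D,ρ} ⇒ r = 2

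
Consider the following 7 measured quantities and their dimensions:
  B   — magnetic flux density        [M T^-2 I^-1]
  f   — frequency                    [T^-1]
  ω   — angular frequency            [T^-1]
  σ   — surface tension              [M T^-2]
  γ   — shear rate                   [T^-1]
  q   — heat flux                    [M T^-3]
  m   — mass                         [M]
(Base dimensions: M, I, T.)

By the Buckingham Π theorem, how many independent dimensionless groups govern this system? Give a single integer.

Exponent matrix [M,I,T] × [B,f,ω,σ,γ,q,m]:
  M: [ 1  0  0  1  0  1  1]
  I: [-1  0  0  0  0  0  0]
  T: [-2 -1 -1 -2 -1 -3  0]
Row reduction gives pivot columns B,f,σ; rank = 3
Π count = n − r = 7 − 3 = 4

4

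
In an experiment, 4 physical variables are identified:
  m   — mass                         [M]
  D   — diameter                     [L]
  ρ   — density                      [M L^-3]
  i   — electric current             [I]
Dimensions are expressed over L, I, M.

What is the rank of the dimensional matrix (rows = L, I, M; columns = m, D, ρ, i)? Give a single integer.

3

Write exponents as rows L,I,M / cols m,D,ρ,i:
  L: [ 0  1 -3  0]
  I: [ 0  0  0  1]
  M: [ 1  0  1  0]
Echelon form has 3 nonzero rows (pivots: m,D,i)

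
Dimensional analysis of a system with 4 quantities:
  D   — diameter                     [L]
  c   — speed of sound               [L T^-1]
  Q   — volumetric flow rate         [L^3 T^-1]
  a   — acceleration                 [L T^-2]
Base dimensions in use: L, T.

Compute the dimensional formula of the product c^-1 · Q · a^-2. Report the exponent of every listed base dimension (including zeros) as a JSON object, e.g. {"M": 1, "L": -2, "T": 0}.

{"L": 0, "T": 4}

Dimensional matrix (L×T by D×c×Q×a):
  L: [ 1  1  3  1]
  T: [ 0 -1 -1 -2]
  [L]: (-1)·1+(1)·3+(-2)·1 = 0
  [T]: (-1)·-1+(1)·-1+(-2)·-2 = 4
⇒ T^4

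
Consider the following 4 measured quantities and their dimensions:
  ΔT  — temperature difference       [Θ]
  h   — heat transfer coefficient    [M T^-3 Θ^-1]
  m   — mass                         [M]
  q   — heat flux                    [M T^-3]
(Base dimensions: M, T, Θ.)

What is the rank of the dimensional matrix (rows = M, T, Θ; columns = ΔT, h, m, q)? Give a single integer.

3

Dimensional matrix (M×T×Θ by ΔT×h×m×q):
  M: [ 0  1  1  1]
  T: [ 0 -3  0 -3]
  Θ: [ 1 -1  0  0]
RREF → pivots at {ΔT,h,m} ⇒ r = 3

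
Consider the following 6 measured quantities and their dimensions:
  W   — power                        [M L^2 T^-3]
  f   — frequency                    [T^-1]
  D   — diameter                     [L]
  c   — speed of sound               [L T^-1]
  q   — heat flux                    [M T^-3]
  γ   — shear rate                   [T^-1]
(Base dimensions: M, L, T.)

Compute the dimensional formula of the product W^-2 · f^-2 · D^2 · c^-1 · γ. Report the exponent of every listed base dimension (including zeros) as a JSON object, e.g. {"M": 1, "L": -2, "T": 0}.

{"M": -2, "L": -3, "T": 8}

Dimensional matrix (M×L×T by W×f×D×c×q×γ):
  M: [ 1  0  0  0  1  0]
  L: [ 2  0  1  1  0  0]
  T: [-3 -1  0 -1 -3 -1]
  [M]: (-2)·1+(-2)·0+(2)·0+(-1)·0+(1)·0 = -2
  [L]: (-2)·2+(-2)·0+(2)·1+(-1)·1+(1)·0 = -3
  [T]: (-2)·-3+(-2)·-1+(2)·0+(-1)·-1+(1)·-1 = 8
⇒ M^-2 L^-3 T^8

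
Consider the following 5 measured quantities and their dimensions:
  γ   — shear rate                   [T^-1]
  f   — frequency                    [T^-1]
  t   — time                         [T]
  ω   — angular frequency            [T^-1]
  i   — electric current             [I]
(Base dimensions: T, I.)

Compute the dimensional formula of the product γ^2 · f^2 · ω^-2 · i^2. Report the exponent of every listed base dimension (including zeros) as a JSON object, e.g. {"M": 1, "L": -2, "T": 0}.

{"T": -2, "I": 2}

Exponent matrix [T,I] × [γ,f,t,ω,i]:
  T: [-1 -1  1 -1  0]
  I: [ 0  0  0  0  1]
  [T]: (2)·-1+(2)·-1+(-2)·-1+(2)·0 = -2
  [I]: (2)·0+(2)·0+(-2)·0+(2)·1 = 2
⇒ T^-2 I^2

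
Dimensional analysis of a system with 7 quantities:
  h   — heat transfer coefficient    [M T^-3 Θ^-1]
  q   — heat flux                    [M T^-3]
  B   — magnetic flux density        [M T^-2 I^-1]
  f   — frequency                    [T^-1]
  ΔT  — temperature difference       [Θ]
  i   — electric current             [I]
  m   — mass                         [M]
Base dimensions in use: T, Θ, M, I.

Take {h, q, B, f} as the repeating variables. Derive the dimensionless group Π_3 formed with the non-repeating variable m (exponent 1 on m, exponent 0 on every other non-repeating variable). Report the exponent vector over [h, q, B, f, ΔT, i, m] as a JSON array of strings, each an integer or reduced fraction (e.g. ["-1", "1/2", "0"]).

Dimensional matrix (T×Θ×M×I by h×q×B×f×ΔT×i×m):
  T: [-3 -3 -2 -1  0  0  0]
  Θ: [-1  0  0  0  1  0  0]
  M: [ 1  1  1  0  0  0  1]
  I: [ 0  0 -1  0  0  1  0]
Echelon form has 4 nonzero rows (pivots: h,q,B,f)
Pivot set = {h,q,B,f}, free = {ΔT,i,m}
RREF:
  r0: [   1    0    0    0   -1    0    0]
  r1: [   0    1    0    0    1    1    1]
  r2: [   0    0    1    0    0   -1    0]
  r3: [   0    0    0    1    0   -1   -3]
Fix exponent of m at 1, ΔT at 0, i at 0; solve each RREF row for its pivot's exponent:
  r0: exp(h) + (0)·1 = 0 ⇒ exp(h) = 0
  r1: exp(q) + (1)·1 = 0 ⇒ exp(q) = -1
  r2: exp(B) + (0)·1 = 0 ⇒ exp(B) = 0
  r3: exp(f) + (-3)·1 = 0 ⇒ exp(f) = 3
Π_3 = q^-1 · f^3 · m

["0", "-1", "0", "3", "0", "0", "1"]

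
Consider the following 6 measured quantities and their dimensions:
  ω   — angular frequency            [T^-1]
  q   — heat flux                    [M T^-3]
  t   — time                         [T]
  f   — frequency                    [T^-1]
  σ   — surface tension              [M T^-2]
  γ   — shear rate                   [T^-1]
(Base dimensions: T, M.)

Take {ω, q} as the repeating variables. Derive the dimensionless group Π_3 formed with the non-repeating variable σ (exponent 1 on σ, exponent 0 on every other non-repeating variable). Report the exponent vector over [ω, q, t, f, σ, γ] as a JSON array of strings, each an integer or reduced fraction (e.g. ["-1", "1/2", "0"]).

["1", "-1", "0", "0", "1", "0"]

Exponent matrix [T,M] × [ω,q,t,f,σ,γ]:
  T: [-1 -3  1 -1 -2 -1]
  M: [ 0  1  0  0  1  0]
Echelon form has 2 nonzero rows (pivots: ω,q)
Repeat: ω,q; free: t,f,σ,γ
RREF:
  r0: [   1    0   -1    1   -1    1]
  r1: [   0    1    0    0    1    0]
Fix exponent of σ at 1, t at 0, f at 0, γ at 0; solve each RREF row for its pivot's exponent:
  r0: exp(ω) + (-1)·1 = 0 ⇒ exp(ω) = 1
  r1: exp(q) + (1)·1 = 0 ⇒ exp(q) = -1
Π_3 = ω · q^-1 · σ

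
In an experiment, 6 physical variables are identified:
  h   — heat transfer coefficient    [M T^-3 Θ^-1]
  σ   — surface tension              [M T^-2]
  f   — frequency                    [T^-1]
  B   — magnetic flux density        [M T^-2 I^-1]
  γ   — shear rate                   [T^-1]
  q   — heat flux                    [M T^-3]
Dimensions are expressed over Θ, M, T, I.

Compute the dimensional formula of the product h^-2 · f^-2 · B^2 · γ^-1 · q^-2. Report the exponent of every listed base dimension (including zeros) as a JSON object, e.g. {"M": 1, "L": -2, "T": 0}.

{"Θ": 2, "M": -2, "T": 11, "I": -2}

Dimensional matrix (Θ×M×T×I by h×σ×f×B×γ×q):
  Θ: [-1  0  0  0  0  0]
  M: [ 1  1  0  1  0  1]
  T: [-3 -2 -1 -2 -1 -3]
  I: [ 0  0  0 -1  0  0]
  [Θ]: (-2)·-1+(-2)·0+(2)·0+(-1)·0+(-2)·0 = 2
  [M]: (-2)·1+(-2)·0+(2)·1+(-1)·0+(-2)·1 = -2
  [T]: (-2)·-3+(-2)·-1+(2)·-2+(-1)·-1+(-2)·-3 = 11
  [I]: (-2)·0+(-2)·0+(2)·-1+(-1)·0+(-2)·0 = -2
⇒ Θ^2 M^-2 T^11 I^-2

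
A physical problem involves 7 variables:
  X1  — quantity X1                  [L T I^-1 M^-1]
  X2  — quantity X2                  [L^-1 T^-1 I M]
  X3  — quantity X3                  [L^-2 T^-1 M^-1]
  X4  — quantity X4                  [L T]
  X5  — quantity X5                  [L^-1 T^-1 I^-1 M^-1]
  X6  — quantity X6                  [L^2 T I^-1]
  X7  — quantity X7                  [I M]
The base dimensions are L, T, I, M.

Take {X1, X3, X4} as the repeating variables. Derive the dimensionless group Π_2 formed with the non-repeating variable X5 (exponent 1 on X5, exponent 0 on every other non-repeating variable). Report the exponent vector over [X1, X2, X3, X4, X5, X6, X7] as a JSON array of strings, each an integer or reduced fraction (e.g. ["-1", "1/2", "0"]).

Exponent matrix [L,T,I,M] × [X1,X2,X3,X4,X5,X6,X7]:
  L: [ 1 -1 -2  1 -1  2  0]
  T: [ 1 -1 -1  1 -1  1  0]
  I: [-1  1  0  0 -1 -1  1]
  M: [-1  1 -1  0 -1  0  1]
RREF → pivots at {X1,X3,X4} ⇒ r = 3
Repeat: X1,X3,X4; free: X2,X5,X6,X7
RREF:
  r0: [   1   -1    0    0    1    1   -1]
  r1: [   0    0    1    0    0   -1    0]
  r2: [   0    0    0    1   -2   -1    1]
  r3: [   0    0    0    0    0    0    0]
Fix exponent of X5 at 1, X2 at 0, X6 at 0, X7 at 0; solve each RREF row for its pivot's exponent:
  r0: exp(X1) + (1)·1 = 0 ⇒ exp(X1) = -1
  r1: exp(X3) + (0)·1 = 0 ⇒ exp(X3) = 0
  r2: exp(X4) + (-2)·1 = 0 ⇒ exp(X4) = 2
Π_2 = X1^-1 · X4^2 · X5

["-1", "0", "0", "2", "1", "0", "0"]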